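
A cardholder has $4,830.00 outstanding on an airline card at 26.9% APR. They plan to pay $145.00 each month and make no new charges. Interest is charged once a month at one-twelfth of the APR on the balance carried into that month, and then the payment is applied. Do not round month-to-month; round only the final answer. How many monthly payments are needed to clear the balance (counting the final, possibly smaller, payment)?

62 months

Monthly rate r = 26.9%/12 = 2.24167% = 0.0224167.
Recurrence: B ← B·(1+r) − $145.00.
Month 1: interest $108.27; balance after payment $4,793.27.
Month 2: interest $107.45; balance after payment $4,755.72.
Closed form: n = −ln(1 − rB₀/P)/ln(1+r) = −ln(0.25329)/ln(1.02242) ≈ 61.942, so the balance reaches zero during payment 62.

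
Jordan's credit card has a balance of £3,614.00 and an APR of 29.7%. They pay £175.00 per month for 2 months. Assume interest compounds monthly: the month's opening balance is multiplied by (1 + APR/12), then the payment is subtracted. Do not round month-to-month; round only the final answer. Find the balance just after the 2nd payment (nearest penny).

£3,440.78

Monthly rate r = 29.7%/12 = 2.475% = 0.02475.
Each month: B ← B·(1+r) − £175.00.
Month 1: interest £89.45; balance after payment £3,528.45.
Month 2: interest £87.33; balance after payment £3,440.78.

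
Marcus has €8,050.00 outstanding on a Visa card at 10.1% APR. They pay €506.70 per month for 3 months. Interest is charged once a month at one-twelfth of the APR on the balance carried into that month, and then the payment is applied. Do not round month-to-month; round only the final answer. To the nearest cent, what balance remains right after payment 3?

€6,722.05

Monthly rate r = 10.1%/12 = 0.841667% = 0.00841667.
Each month: B ← B·(1+r) − €506.70.
Month 1: interest €67.75; balance after payment €7,611.05.
Month 2: interest €64.06; balance after payment €7,168.41.
Month 3: interest €60.33; balance after payment €6,722.05.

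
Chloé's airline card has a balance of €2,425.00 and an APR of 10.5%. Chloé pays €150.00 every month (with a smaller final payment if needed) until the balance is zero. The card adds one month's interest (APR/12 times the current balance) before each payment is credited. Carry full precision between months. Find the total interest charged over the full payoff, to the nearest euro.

Monthly rate r = 10.5%/12 = 0.875% = 0.00875.
Payoff takes n = ⌈−ln(1 − rB₀/P)/ln(1+r)⌉ = ⌈17.507⌉ = 18 payments; the last is €76.22.
Total paid = 17·€150.00 + €76.22 = €2,626.22.
Total interest = total paid − principal = €2,626.22 − €2,425.00 = €201.22.

€201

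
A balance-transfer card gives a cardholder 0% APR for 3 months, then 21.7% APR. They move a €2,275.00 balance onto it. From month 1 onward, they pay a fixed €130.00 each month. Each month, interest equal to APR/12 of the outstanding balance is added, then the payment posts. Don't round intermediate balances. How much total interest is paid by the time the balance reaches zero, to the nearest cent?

€320.86

Promo months 1–3 at r₀ = 0%/12 = 0; months 4+ at r₁ = 21.7%/12 = 0.0180833.
After month 3 (no interest yet): B = €2,275.00 − 3·€130.00 = €1,885.00.
Then at r₁ with €130.00/mo: n₂ = −ln(1 − r₁·B/P)/ln(1+r₁) ≈ 16.97 → 17 more payments.
Total paid = 19·€130.00 + €125.86 = €2,595.86; interest = €2,595.86 − €2,275.00 = €320.86.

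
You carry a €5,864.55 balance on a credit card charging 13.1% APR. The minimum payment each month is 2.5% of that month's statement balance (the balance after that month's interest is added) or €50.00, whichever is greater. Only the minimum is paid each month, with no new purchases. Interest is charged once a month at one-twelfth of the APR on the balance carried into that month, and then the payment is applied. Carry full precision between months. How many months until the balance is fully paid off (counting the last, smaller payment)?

Monthly rate r = 13.1%/12 = 1.09167% = 0.0109167.
While 2.5% of the post-interest balance exceeds €50.00, each month B ← (B·(1+r))·(1 − 0.025), i.e. B shrinks by the factor (1+r)·0.975 = 0.98564.
This holds for months 1–76. Entering month 77 the balance is €1,954.13; 2.5% of the post-interest balance is now below €50.00, so the flat €50.00 minimum applies from here.
From month 77 a fixed €50.00 at rate r clears €1,954.13 in 52 more payments. Total: 76 + 52 = 128 months.

128 months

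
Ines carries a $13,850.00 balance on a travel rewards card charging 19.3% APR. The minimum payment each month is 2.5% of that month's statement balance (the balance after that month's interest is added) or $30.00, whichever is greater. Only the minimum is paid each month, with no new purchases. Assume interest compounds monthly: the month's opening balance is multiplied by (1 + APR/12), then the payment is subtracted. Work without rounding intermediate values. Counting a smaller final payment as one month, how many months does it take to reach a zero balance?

Monthly rate r = 19.3%/12 = 1.60833% = 0.0160833.
While 2.5% of the post-interest balance exceeds $30.00, each month B ← (B·(1+r))·(1 − 0.025), i.e. B shrinks by the factor (1+r)·0.975 = 0.99068.
This holds for months 1–263. Entering month 264 the balance is $1,180.53; 2.5% of the post-interest balance is now below $30.00, so the flat $30.00 minimum applies from here.
From month 264 a fixed $30.00 at rate r clears $1,180.53 in 63 more payments. Total: 263 + 63 = 326 months.

326 months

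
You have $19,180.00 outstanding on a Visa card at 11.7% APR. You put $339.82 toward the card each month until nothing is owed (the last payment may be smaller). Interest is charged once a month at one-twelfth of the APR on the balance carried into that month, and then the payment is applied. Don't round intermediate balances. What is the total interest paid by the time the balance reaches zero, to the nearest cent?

$8,810.32

Monthly rate r = 11.7%/12 = 0.975% = 0.00975.
Payoff takes n = ⌈−ln(1 − rB₀/P)/ln(1+r)⌉ = ⌈82.367⌉ = 83 payments; the last is $125.08.
Total paid = 82·$339.82 + $125.08 = $27,990.32.
Total interest = total paid − principal = $27,990.32 − $19,180.00 = $8,810.32.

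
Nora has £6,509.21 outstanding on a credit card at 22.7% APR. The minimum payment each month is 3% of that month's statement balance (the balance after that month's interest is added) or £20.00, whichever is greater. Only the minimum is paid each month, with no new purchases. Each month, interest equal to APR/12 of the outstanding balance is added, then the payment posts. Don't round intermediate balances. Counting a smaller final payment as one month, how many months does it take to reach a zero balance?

Monthly rate r = 22.7%/12 = 1.89167% = 0.0189167.
While 3% of the post-interest balance exceeds £20.00, each month B ← (B·(1+r))·(1 − 0.03), i.e. B shrinks by the factor (1+r)·0.97 = 0.98835.
This holds for months 1–197. Entering month 198 the balance is £646.96; 3% of the post-interest balance is now below £20.00, so the flat £20.00 minimum applies from here.
From month 198 a fixed £20.00 at rate r clears £646.96 in 51 more payments. Total: 197 + 51 = 248 months.

248 months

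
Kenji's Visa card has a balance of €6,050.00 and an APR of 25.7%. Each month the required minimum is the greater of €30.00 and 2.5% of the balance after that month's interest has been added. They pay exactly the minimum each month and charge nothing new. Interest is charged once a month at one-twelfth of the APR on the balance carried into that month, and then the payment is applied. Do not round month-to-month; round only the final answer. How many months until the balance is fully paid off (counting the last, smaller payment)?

Monthly rate r = 25.7%/12 = 2.14167% = 0.0214167.
While 2.5% of the post-interest balance exceeds €30.00, each month B ← (B·(1+r))·(1 − 0.025), i.e. B shrinks by the factor (1+r)·0.975 = 0.99588.
This holds for months 1–398. Entering month 399 the balance is €1,170.48; 2.5% of the post-interest balance is now below €30.00, so the flat €30.00 minimum applies from here.
From month 399 a fixed €30.00 at rate r clears €1,170.48 in 86 more payments. Total: 398 + 86 = 484 months.

484 months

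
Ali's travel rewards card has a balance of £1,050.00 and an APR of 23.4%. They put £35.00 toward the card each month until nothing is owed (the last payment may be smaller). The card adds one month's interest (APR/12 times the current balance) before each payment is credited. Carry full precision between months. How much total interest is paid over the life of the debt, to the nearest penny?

£543.97

Monthly rate r = 23.4%/12 = 1.95% = 0.0195.
Payoff takes n = ⌈−ln(1 − rB₀/P)/ln(1+r)⌉ = ⌈45.540⌉ = 46 payments; the last is £18.97.
Total paid = 45·£35.00 + £18.97 = £1,593.97.
Total interest = total paid − principal = £1,593.97 − £1,050.00 = £543.97.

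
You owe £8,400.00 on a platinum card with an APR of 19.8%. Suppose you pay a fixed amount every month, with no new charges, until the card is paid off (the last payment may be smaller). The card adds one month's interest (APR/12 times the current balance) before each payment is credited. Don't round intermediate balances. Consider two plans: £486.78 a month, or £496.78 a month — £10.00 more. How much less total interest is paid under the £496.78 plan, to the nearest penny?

£38.46

Monthly rate r = 19.8%/12 = 1.65% = 0.0165.
At £486.78/mo: n = ⌈−ln(1 − rB₀/P)/ln(1+r)⌉ = 21 payments (last £232.57); total interest = total paid − £8,400.00 = £1,568.17.
At £496.78/mo: 20 payments (last £490.89); total interest £1,529.71.
Interest saved = £1,568.17 − £1,529.71 = £38.46.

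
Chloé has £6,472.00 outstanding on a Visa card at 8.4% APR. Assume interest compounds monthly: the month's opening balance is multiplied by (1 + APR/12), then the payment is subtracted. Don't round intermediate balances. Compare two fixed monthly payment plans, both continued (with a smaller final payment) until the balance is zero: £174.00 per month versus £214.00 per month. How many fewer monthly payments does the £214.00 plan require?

9 fewer payments

Monthly rate r = 8.4%/12 = 0.7% = 0.007.
At £174.00/mo: n = ⌈−ln(1 − rB₀/P)/ln(1+r)⌉ = 44 payments (last £41.29); total interest = total paid − £6,472.00 = £1,051.29.
At £214.00/mo: 35 payments (last £21.75); total interest £825.75.
Payments saved = 44 − 35 = 9.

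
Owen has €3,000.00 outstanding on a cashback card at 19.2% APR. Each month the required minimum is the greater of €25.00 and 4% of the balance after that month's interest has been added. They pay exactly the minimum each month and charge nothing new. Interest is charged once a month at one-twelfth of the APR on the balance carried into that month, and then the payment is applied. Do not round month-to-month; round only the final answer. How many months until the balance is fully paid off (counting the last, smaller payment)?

96 months

Monthly rate r = 19.2%/12 = 1.6% = 0.016.
While 4% of the post-interest balance exceeds €25.00, each month B ← (B·(1+r))·(1 − 0.04), i.e. B shrinks by the factor (1+r)·0.96 = 0.97536.
This holds for months 1–64. Entering month 65 the balance is €607.68; 4% of the post-interest balance is now below €25.00, so the flat €25.00 minimum applies from here.
From month 65 a fixed €25.00 at rate r clears €607.68 in 32 more payments. Total: 64 + 32 = 96 months.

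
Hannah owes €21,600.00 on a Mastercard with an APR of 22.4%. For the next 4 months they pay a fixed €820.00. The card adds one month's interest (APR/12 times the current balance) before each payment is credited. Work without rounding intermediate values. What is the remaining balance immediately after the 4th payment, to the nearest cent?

Monthly rate r = 22.4%/12 = 1.86667% = 0.0186667.
Each month: B ← B·(1+r) − €820.00.
Month 1: interest €403.20; balance after payment €21,183.20.
Month 2: interest €395.42; balance after payment €20,758.62.
Month 3: interest €387.49; balance after payment €20,326.11.
Month 4: interest €379.42; balance after payment €19,885.53.

€19,885.53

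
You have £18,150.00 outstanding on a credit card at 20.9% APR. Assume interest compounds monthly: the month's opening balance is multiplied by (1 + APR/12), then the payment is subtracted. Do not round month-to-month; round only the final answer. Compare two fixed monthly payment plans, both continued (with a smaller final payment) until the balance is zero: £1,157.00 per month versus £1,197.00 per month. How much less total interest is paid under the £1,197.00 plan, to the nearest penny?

Monthly rate r = 20.9%/12 = 1.74167% = 0.0174167.
At £1,157.00/mo: n = ⌈−ln(1 − rB₀/P)/ln(1+r)⌉ = 19 payments (last £560.44); total interest = total paid − £18,150.00 = £3,236.44.
At £1,197.00/mo: 18 payments (last £910.68); total interest £3,109.68.
Interest saved = £3,236.44 − £3,109.68 = £126.76.

£126.76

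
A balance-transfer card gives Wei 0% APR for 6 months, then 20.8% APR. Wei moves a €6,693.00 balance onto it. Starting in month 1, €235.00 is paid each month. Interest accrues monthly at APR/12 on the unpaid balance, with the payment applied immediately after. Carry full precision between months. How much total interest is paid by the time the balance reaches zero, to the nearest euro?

€1,469

Promo months 1–6 at r₀ = 0%/12 = 0; months 7+ at r₁ = 20.8%/12 = 0.0173333.
After month 6 (no interest yet): B = €6,693.00 − 6·€235.00 = €5,283.00.
Then at r₁ with €235.00/mo: n₂ = −ln(1 − r₁·B/P)/ln(1+r₁) ≈ 28.73 → 29 more payments.
Total paid = 34·€235.00 + €172.39 = €8,162.39; interest = €8,162.39 − €6,693.00 = €1,469.39.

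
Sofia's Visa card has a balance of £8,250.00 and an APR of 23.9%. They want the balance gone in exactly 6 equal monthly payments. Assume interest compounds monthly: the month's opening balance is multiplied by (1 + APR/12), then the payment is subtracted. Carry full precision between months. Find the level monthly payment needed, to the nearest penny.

Monthly rate r = 23.9%/12 = 1.99167% = 0.0199167.
Level-payment amortization: P = B₀·r / (1 − (1+r)^(−n)) = 8250.00·0.0199167 / (1 − 1.01992^(−6)).
Denominator 1 − (1+r)^(−6) = 0.111593213.
P = 164.312 / 0.111593213 ≈ 1472.42.

£1,472.42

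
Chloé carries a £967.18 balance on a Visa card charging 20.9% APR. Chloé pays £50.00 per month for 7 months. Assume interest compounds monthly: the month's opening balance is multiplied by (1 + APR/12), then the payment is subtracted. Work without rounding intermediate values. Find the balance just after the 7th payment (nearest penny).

£722.61

Monthly rate r = 20.9%/12 = 1.74167% = 0.0174167.
Each month: B ← B·(1+r) − £50.00.
Month 1: interest £16.85; balance after payment £934.03.
Month 2: interest £16.27; balance after payment £900.29.
Month 3: interest £15.68; balance after payment £865.97.
Month 4: interest £15.08; balance after payment £831.06.
Month 5: interest £14.47; balance after payment £795.53.
Month 6: interest £13.86; balance after payment £759.38.
Month 7: interest £13.23; balance after payment £722.61.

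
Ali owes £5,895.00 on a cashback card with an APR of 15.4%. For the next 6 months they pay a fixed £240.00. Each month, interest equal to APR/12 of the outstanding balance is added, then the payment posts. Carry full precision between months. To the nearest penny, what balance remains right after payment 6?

Monthly rate r = 15.4%/12 = 1.28333% = 0.0128333.
Each month: B ← B·(1+r) − £240.00.
Month 1: interest £75.65; balance after payment £5,730.65.
Month 2: interest £73.54; balance after payment £5,564.20.
Month 3: interest £71.41; balance after payment £5,395.60.
Month 4: interest £69.24; balance after payment £5,224.85.
Month 5: interest £67.05; balance after payment £5,051.90.
Month 6: interest £64.83; balance after payment £4,876.73.

£4,876.73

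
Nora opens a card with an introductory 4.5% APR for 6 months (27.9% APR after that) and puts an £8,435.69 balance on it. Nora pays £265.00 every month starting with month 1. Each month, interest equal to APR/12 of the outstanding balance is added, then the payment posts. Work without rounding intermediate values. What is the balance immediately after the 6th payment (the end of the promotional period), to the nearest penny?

Promo months 1–6 at r₀ = 4.5%/12 = 0.00375; months 7+ at r₁ = 27.9%/12 = 0.02325.
After month 6: iterate B ← B·(1+r₀) − £265.00 for 6 months → £7,022.30.

£7,022.30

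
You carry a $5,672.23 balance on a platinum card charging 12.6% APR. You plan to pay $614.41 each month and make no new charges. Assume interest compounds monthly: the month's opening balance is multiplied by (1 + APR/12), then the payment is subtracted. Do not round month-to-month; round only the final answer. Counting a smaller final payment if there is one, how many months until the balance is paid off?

10 months

Monthly rate r = 12.6%/12 = 1.05% = 0.0105.
Recurrence: B ← B·(1+r) − $614.41.
Month 1: interest $59.56; balance after payment $5,117.38.
Month 2: interest $53.73; balance after payment $4,556.70.
Closed form: n = −ln(1 − rB₀/P)/ln(1+r) = −ln(0.90306)/ln(1.0105) ≈ 9.762, so the balance reaches zero during payment 10.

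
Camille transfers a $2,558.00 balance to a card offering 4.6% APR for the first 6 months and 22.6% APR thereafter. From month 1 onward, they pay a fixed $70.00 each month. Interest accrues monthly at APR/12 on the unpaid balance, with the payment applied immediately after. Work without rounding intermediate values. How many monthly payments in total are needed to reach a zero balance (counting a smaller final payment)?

Promo months 1–6 at r₀ = 4.6%/12 = 0.00383333; months 7+ at r₁ = 22.6%/12 = 0.0188333.
After month 6: iterate B ← B·(1+r₀) − $70.00 for 6 months → $2,193.36.
Then at r₁ with $70.00/mo: n₂ = −ln(1 − r₁·B/P)/ln(1+r₁) ≈ 47.80 → 48 more payments.

54 months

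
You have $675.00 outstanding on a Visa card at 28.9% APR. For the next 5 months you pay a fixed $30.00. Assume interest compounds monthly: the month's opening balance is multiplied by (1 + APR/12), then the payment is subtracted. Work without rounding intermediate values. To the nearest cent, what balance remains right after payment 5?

$602.89

Monthly rate r = 28.9%/12 = 2.40833% = 0.0240833.
Each month: B ← B·(1+r) − $30.00.
Month 1: interest $16.26; balance after payment $661.26.
Month 2: interest $15.93; balance after payment $647.18.
Month 3: interest $15.59; balance after payment $632.77.
Month 4: interest $15.24; balance after payment $618.01.
Month 5: interest $14.88; balance after payment $602.89.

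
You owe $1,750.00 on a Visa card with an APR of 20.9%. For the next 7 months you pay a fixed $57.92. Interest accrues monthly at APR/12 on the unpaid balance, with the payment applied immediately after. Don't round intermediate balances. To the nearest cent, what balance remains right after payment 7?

$1,547.58

Monthly rate r = 20.9%/12 = 1.74167% = 0.0174167.
Each month: B ← B·(1+r) − $57.92.
Month 1: interest $30.48; balance after payment $1,722.56.
Month 2: interest $30.00; balance after payment $1,694.64.
Month 3: interest $29.51; balance after payment $1,666.24.
Month 4: interest $29.02; balance after payment $1,637.34.
Month 5: interest $28.52; balance after payment $1,607.93.
Month 6: interest $28.00; balance after payment $1,578.02.
Month 7: interest $27.48; balance after payment $1,547.58.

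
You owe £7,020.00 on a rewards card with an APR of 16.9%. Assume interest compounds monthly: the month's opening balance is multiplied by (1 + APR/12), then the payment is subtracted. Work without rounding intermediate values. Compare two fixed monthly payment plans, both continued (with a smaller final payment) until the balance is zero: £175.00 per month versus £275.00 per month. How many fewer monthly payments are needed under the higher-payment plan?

Monthly rate r = 16.9%/12 = 1.40833% = 0.0140833.
At £175.00/mo: n = ⌈−ln(1 − rB₀/P)/ln(1+r)⌉ = 60 payments (last £89.87); total interest = total paid − £7,020.00 = £3,394.87.
At £275.00/mo: 32 payments (last £235.86); total interest £1,740.86.
Payments saved = 60 − 32 = 28.

28 fewer payments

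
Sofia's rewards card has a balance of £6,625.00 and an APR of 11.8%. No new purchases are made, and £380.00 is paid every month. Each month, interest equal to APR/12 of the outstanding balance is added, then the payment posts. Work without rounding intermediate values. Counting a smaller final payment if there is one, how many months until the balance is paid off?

20 months

Monthly rate r = 11.8%/12 = 0.983333% = 0.00983333.
Recurrence: B ← B·(1+r) − £380.00.
Month 1: interest £65.15; balance after payment £6,310.15.
Month 2: interest £62.05; balance after payment £5,992.20.
Closed form: n = −ln(1 − rB₀/P)/ln(1+r) = −ln(0.82856)/ln(1.00983) ≈ 19.219, so the balance reaches zero during payment 20.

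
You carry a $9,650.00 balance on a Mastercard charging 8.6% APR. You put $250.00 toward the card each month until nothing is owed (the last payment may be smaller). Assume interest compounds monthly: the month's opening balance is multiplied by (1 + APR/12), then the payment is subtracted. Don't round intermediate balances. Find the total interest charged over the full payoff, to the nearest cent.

$1,687.35

Monthly rate r = 8.6%/12 = 0.716667% = 0.00716667.
Payoff takes n = ⌈−ln(1 − rB₀/P)/ln(1+r)⌉ = ⌈45.349⌉ = 46 payments; the last is $87.35.
Total paid = 45·$250.00 + $87.35 = $11,337.35.
Total interest = total paid − principal = $11,337.35 − $9,650.00 = $1,687.35.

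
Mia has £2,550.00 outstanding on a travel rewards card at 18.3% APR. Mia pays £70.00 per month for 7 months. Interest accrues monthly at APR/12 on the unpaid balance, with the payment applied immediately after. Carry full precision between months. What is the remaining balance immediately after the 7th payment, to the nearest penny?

Monthly rate r = 18.3%/12 = 1.525% = 0.01525.
Each month: B ← B·(1+r) − £70.00.
Month 1: interest £38.89; balance after payment £2,518.89.
Month 2: interest £38.41; balance after payment £2,487.30.
Month 3: interest £37.93; balance after payment £2,455.23.
Month 4: interest £37.44; balance after payment £2,422.67.
Month 5: interest £36.95; balance after payment £2,389.62.
Month 6: interest £36.44; balance after payment £2,356.06.
Month 7: interest £35.93; balance after payment £2,321.99.

£2,321.99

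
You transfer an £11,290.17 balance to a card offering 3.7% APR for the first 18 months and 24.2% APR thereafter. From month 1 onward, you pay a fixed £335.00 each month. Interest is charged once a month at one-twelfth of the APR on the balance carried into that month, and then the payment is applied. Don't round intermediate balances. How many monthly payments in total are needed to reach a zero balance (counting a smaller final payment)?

Promo months 1–18 at r₀ = 3.7%/12 = 0.00308333; months 19+ at r₁ = 24.2%/12 = 0.0201667.
After month 18: iterate B ← B·(1+r₀) − £335.00 for 18 months → £5,742.80.
Then at r₁ with £335.00/mo: n₂ = −ln(1 − r₁·B/P)/ln(1+r₁) ≈ 21.25 → 22 more payments.

40 payments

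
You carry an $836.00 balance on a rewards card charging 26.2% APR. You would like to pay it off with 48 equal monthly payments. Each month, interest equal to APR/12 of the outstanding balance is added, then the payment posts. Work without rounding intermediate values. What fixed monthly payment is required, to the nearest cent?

$28.28

Monthly rate r = 26.2%/12 = 2.18333% = 0.0218333.
Level-payment amortization: P = B₀·r / (1 − (1+r)^(−n)) = 836.00·0.0218333 / (1 − 1.02183^(−48)).
Denominator 1 − (1+r)^(−48) = 0.64538521.
P = 18.2527 / 0.64538521 ≈ 28.28.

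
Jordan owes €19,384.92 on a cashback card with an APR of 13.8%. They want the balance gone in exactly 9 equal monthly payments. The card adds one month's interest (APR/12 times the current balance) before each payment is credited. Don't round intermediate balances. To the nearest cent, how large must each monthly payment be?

€2,279.62

Monthly rate r = 13.8%/12 = 1.15% = 0.0115.
Level-payment amortization: P = B₀·r / (1 − (1+r)^(−n)) = 19384.92·0.0115 / (1 − 1.0115^(−9)).
Denominator 1 − (1+r)^(−9) = 0.0977912889.
P = 222.927 / 0.0977912889 ≈ 2279.62.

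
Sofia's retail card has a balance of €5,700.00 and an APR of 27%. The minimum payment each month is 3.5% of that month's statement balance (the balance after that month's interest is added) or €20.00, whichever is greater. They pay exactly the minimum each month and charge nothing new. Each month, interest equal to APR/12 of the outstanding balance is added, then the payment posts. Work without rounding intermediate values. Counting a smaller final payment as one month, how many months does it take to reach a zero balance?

Monthly rate r = 27%/12 = 2.25% = 0.0225.
While 3.5% of the post-interest balance exceeds €20.00, each month B ← (B·(1+r))·(1 − 0.035), i.e. B shrinks by the factor (1+r)·0.965 = 0.98671.
This holds for months 1–174. Entering month 175 the balance is €555.96; 3.5% of the post-interest balance is now below €20.00, so the flat €20.00 minimum applies from here.
From month 175 a fixed €20.00 at rate r clears €555.96 in 45 more payments. Total: 174 + 45 = 219 months.

219 months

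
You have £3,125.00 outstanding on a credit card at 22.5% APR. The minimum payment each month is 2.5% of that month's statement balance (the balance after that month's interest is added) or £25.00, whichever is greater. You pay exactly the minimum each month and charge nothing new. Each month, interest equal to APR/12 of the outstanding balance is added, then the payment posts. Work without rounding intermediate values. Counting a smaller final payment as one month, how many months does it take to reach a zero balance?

Monthly rate r = 22.5%/12 = 1.875% = 0.01875.
While 2.5% of the post-interest balance exceeds £25.00, each month B ← (B·(1+r))·(1 − 0.025), i.e. B shrinks by the factor (1+r)·0.975 = 0.99328.
This holds for months 1–172. Entering month 173 the balance is £980.11; 2.5% of the post-interest balance is now below £25.00, so the flat £25.00 minimum applies from here.
From month 173 a fixed £25.00 at rate r clears £980.11 in 72 more payments. Total: 172 + 72 = 244 months.

244 months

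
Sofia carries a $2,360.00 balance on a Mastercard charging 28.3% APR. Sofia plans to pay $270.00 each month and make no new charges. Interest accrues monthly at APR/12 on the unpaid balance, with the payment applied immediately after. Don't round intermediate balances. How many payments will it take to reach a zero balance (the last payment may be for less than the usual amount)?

Monthly rate r = 28.3%/12 = 2.35833% = 0.0235833.
Recurrence: B ← B·(1+r) − $270.00.
Month 1: interest $55.66; balance after payment $2,145.66.
Month 2: interest $50.60; balance after payment $1,926.26.
Closed form: n = −ln(1 − rB₀/P)/ln(1+r) = −ln(0.79386)/ln(1.02358) ≈ 9.903, so the balance reaches zero during payment 10.

10 months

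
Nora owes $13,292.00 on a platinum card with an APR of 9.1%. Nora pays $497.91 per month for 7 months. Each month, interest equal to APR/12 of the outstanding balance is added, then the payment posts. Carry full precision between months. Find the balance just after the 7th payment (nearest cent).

$10,448.17

Monthly rate r = 9.1%/12 = 0.758333% = 0.00758333.
Each month: B ← B·(1+r) − $497.91.
Month 1: interest $100.80; balance after payment $12,894.89.
Month 2: interest $97.79; balance after payment $12,494.76.
Month 3: interest $94.75; balance after payment $12,091.61.
Month 4: interest $91.69; balance after payment $11,685.39.
Month 5: interest $88.61; balance after payment $11,276.09.
Month 6: interest $85.51; balance after payment $10,863.70.
Month 7: interest $82.38; balance after payment $10,448.17.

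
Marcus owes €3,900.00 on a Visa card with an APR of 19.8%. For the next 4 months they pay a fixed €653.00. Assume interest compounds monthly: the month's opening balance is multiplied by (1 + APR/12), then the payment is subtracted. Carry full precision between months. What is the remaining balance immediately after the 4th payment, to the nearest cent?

€1,486.48

Monthly rate r = 19.8%/12 = 1.65% = 0.0165.
Each month: B ← B·(1+r) − €653.00.
Month 1: interest €64.35; balance after payment €3,311.35.
Month 2: interest €54.64; balance after payment €2,712.99.
Month 3: interest €44.76; balance after payment €2,104.75.
Month 4: interest €34.73; balance after payment €1,486.48.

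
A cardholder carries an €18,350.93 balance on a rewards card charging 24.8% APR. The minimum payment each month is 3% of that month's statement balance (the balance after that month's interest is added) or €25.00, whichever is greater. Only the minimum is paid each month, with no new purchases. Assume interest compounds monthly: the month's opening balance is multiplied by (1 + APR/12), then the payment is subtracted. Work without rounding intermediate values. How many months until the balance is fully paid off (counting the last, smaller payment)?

Monthly rate r = 24.8%/12 = 2.06667% = 0.0206667.
While 3% of the post-interest balance exceeds €25.00, each month B ← (B·(1+r))·(1 − 0.03), i.e. B shrinks by the factor (1+r)·0.97 = 0.99005.
This holds for months 1–312. Entering month 313 the balance is €809.52; 3% of the post-interest balance is now below €25.00, so the flat €25.00 minimum applies from here.
From month 313 a fixed €25.00 at rate r clears €809.52 in 55 more payments. Total: 312 + 55 = 367 months.

367 months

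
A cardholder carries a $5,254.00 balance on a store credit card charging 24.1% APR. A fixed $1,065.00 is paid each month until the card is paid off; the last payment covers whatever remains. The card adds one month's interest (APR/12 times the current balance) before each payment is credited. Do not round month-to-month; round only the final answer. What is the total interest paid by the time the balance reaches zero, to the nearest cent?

Monthly rate r = 24.1%/12 = 2.00833% = 0.0200833.
Payoff takes n = ⌈−ln(1 − rB₀/P)/ln(1+r)⌉ = ⌈5.247⌉ = 6 payments; the last is $265.21.
Total paid = 5·$1,065.00 + $265.21 = $5,590.21.
Total interest = total paid − principal = $5,590.21 − $5,254.00 = $336.21.

$336.21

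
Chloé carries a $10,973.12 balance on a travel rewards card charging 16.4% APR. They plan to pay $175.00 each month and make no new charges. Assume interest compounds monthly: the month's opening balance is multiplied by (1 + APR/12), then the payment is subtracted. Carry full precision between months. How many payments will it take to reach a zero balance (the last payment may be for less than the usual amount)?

Monthly rate r = 16.4%/12 = 1.36667% = 0.0136667.
Recurrence: B ← B·(1+r) − $175.00.
Month 1: interest $149.97; balance after payment $10,948.09.
Month 2: interest $149.62; balance after payment $10,922.71.
Closed form: n = −ln(1 − rB₀/P)/ln(1+r) = −ln(0.14305)/ln(1.01367) ≈ 143.254, so the balance reaches zero during payment 144.

144 months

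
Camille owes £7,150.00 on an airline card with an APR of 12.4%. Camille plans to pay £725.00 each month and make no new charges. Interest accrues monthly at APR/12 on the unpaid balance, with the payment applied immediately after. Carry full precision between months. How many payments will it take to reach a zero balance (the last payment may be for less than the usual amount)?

11 payments

Monthly rate r = 12.4%/12 = 1.03333% = 0.0103333.
Recurrence: B ← B·(1+r) − £725.00.
Month 1: interest £73.88; balance after payment £6,498.88.
Month 2: interest £67.16; balance after payment £5,841.04.
Closed form: n = −ln(1 − rB₀/P)/ln(1+r) = −ln(0.89809)/ln(1.01033) ≈ 10.455, so the balance reaches zero during payment 11.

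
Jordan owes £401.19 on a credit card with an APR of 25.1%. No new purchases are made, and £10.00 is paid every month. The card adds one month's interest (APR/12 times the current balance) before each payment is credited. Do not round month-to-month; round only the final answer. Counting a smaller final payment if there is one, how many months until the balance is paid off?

89 months

Monthly rate r = 25.1%/12 = 2.09167% = 0.0209167.
Recurrence: B ← B·(1+r) − £10.00.
Month 1: interest £8.39; balance after payment £399.58.
Month 2: interest £8.36; balance after payment £397.94.
Closed form: n = −ln(1 − rB₀/P)/ln(1+r) = −ln(0.16084)/ln(1.02092) ≈ 88.272, so the balance reaches zero during payment 89.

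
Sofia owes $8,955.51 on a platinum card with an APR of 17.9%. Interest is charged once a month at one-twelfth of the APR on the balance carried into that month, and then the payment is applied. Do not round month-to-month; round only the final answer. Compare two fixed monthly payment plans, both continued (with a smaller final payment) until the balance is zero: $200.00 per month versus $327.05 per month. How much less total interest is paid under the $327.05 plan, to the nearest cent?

$3,293.86

Monthly rate r = 17.9%/12 = 1.49167% = 0.0149167.
At $200.00/mo: n = ⌈−ln(1 − rB₀/P)/ln(1+r)⌉ = 75 payments (last $91.32); total interest = total paid − $8,955.51 = $5,935.81.
At $327.05/mo: 36 payments (last $150.71); total interest $2,641.95.
Interest saved = $5,935.81 − $2,641.95 = $3,293.86.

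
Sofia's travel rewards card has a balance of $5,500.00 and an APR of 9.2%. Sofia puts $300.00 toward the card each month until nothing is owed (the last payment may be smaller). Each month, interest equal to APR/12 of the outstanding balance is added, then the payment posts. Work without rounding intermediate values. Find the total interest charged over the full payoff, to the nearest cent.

$449.90

Monthly rate r = 9.2%/12 = 0.766667% = 0.00766667.
Payoff takes n = ⌈−ln(1 − rB₀/P)/ln(1+r)⌉ = ⌈19.832⌉ = 20 payments; the last is $249.90.
Total paid = 19·$300.00 + $249.90 = $5,949.90.
Total interest = total paid − principal = $5,949.90 − $5,500.00 = $449.90.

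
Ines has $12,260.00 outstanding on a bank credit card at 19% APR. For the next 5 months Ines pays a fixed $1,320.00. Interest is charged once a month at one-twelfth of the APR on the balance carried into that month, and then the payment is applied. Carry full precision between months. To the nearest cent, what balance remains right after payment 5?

Monthly rate r = 19%/12 = 1.58333% = 0.0158333.
Each month: B ← B·(1+r) − $1,320.00.
Month 1: interest $194.12; balance after payment $11,134.12.
Month 2: interest $176.29; balance after payment $9,990.41.
Month 3: interest $158.18; balance after payment $8,828.59.
Month 4: interest $139.79; balance after payment $7,648.37.
Month 5: interest $121.10; balance after payment $6,449.47.

$6,449.47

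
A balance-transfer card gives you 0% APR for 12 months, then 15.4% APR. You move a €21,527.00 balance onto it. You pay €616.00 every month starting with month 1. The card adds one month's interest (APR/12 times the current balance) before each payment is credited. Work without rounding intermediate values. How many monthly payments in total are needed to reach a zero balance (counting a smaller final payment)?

Promo months 1–12 at r₀ = 0%/12 = 0; months 13+ at r₁ = 15.4%/12 = 0.0128333.
After month 12 (no interest yet): B = €21,527.00 − 12·€616.00 = €14,135.00.
Then at r₁ with €616.00/mo: n₂ = −ln(1 − r₁·B/P)/ln(1+r₁) ≈ 27.35 → 28 more payments.

40 payments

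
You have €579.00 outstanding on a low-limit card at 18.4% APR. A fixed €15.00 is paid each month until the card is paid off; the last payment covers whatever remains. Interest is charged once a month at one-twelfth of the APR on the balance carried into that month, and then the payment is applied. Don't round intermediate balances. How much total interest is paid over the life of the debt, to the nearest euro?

Monthly rate r = 18.4%/12 = 1.53333% = 0.0153333.
Payoff takes n = ⌈−ln(1 − rB₀/P)/ln(1+r)⌉ = ⌈58.892⌉ = 59 payments; the last is €13.39.
Total paid = 58·€15.00 + €13.39 = €883.39.
Total interest = total paid − principal = €883.39 − €579.00 = €304.39.

€304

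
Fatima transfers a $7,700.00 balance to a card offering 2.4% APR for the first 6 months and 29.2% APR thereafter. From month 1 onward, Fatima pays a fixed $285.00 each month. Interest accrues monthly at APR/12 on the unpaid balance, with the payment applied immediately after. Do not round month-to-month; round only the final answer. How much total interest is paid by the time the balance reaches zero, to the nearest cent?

$2,677.55

Promo months 1–6 at r₀ = 2.4%/12 = 0.002; months 7+ at r₁ = 29.2%/12 = 0.0243333.
After month 6: iterate B ← B·(1+r₀) − $285.00 for 6 months → $6,074.29.
Then at r₁ with $285.00/mo: n₂ = −ln(1 − r₁·B/P)/ln(1+r₁) ≈ 30.41 → 31 more payments.
Total paid = 36·$285.00 + $117.55 = $10,377.55; interest = $10,377.55 − $7,700.00 = $2,677.55.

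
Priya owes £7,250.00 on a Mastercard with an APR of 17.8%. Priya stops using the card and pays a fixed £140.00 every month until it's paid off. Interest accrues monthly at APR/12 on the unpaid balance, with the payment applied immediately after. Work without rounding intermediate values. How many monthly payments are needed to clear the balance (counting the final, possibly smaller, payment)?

Monthly rate r = 17.8%/12 = 1.48333% = 0.0148333.
Recurrence: B ← B·(1+r) − £140.00.
Month 1: interest £107.54; balance after payment £7,217.54.
Month 2: interest £107.06; balance after payment £7,184.60.
Closed form: n = −ln(1 − rB₀/P)/ln(1+r) = −ln(0.23185)/ln(1.01483) ≈ 99.270, so the balance reaches zero during payment 100.

100 months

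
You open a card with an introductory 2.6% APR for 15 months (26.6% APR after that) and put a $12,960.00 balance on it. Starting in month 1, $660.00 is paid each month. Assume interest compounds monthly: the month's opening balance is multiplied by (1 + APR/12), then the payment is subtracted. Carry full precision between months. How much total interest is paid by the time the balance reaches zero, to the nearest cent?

Promo months 1–15 at r₀ = 2.6%/12 = 0.00216667; months 16+ at r₁ = 26.6%/12 = 0.0221667.
After month 15: iterate B ← B·(1+r₀) − $660.00 for 15 months → $3,336.08.
Then at r₁ with $660.00/mo: n₂ = −ln(1 − r₁·B/P)/ln(1+r₁) ≈ 5.42 → 6 more payments.
Total paid = 20·$660.00 + $279.06 = $13,479.06; interest = $13,479.06 − $12,960.00 = $519.06.

$519.06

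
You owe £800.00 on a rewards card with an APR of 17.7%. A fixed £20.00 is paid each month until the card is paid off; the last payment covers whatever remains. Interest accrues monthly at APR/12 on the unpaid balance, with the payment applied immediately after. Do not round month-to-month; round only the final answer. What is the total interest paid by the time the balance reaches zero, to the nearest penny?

Monthly rate r = 17.7%/12 = 1.475% = 0.01475.
Payoff takes n = ⌈−ln(1 − rB₀/P)/ln(1+r)⌉ = ⌈60.892⌉ = 61 payments; the last is £17.85.
Total paid = 60·£20.00 + £17.85 = £1,217.85.
Total interest = total paid − principal = £1,217.85 − £800.00 = £417.85.

£417.85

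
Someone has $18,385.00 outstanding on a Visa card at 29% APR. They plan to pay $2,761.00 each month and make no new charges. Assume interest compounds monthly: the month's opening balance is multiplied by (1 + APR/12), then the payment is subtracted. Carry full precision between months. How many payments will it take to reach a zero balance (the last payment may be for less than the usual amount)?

8 months

Monthly rate r = 29%/12 = 2.41667% = 0.0241667.
Recurrence: B ← B·(1+r) − $2,761.00.
Month 1: interest $444.30; balance after payment $16,068.30.
Month 2: interest $388.32; balance after payment $13,695.62.
Closed form: n = −ln(1 − rB₀/P)/ln(1+r) = −ln(0.83908)/ln(1.02417) ≈ 7.347, so the balance reaches zero during payment 8.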